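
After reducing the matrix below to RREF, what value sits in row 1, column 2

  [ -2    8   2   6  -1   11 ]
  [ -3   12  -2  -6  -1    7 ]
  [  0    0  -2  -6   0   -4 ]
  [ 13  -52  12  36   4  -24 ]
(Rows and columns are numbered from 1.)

r1 -> -1/2·r1
  [  1   -4  -1  -3  1/2  -11/2 ]
  [ -3   12  -2  -6   -1      7 ]
  [  0    0  -2  -6    0     -4 ]
  [ 13  -52  12  36    4    -24 ]
r2 -> r2 + 3·r1
  [  1   -4  -1   -3  1/2  -11/2 ]
  [  0    0  -5  -15  1/2  -19/2 ]
  [  0    0  -2   -6    0     -4 ]
  [ 13  -52  12   36    4    -24 ]
r4 -> r4 − 13·r1
  [ 1  -4  -1   -3   1/2  -11/2 ]
  [ 0   0  -5  -15   1/2  -19/2 ]
  [ 0   0  -2   -6     0     -4 ]
  [ 0   0  25   75  -5/2   95/2 ]
r2 -> -1/5·r2
  [ 1  -4  -1  -3    1/2  -11/2 ]
  [ 0   0   1   3  -1/10  19/10 ]
  [ 0   0  -2  -6      0     -4 ]
  [ 0   0  25  75   -5/2   95/2 ]
r3 -> r3 + 2·r2
  [ 1  -4  -1  -3    1/2  -11/2 ]
  [ 0   0   1   3  -1/10  19/10 ]
  [ 0   0   0   0   -1/5   -1/5 ]
  [ 0   0  25  75   -5/2   95/2 ]
r4 -> r4 − 25·r2
  [ 1  -4  -1  -3    1/2  -11/2 ]
  [ 0   0   1   3  -1/10  19/10 ]
  [ 0   0   0   0   -1/5   -1/5 ]
  [ 0   0   0   0      0      0 ]
r3 -> -5·r3
  [ 1  -4  -1  -3    1/2  -11/2 ]
  [ 0   0   1   3  -1/10  19/10 ]
  [ 0   0   0   0      1      1 ]
  [ 0   0   0   0      0      0 ]
r2 -> r2 + 1/10·r3
  [ 1  -4  -1  -3  1/2  -11/2 ]
  [ 0   0   1   3    0      2 ]
  [ 0   0   0   0    1      1 ]
  [ 0   0   0   0    0      0 ]
r1 -> r1 − 1/2·r3
  [ 1  -4  -1  -3  0  -6 ]
  [ 0   0   1   3  0   2 ]
  [ 0   0   0   0  1   1 ]
  [ 0   0   0   0  0   0 ]
r1 -> r1 + r2
  [ 1  -4  0  0  0  -4 ]
  [ 0   0  1  3  0   2 ]
  [ 0   0  0  0  1   1 ]
  [ 0   0  0  0  0   0 ]

-4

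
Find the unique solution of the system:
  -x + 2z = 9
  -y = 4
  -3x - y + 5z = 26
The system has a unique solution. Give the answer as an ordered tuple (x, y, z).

(1, -4, 5)

Form the augmented matrix and row-reduce:
  [ -1   0  2  |   9 ]
  [  0  -1  0  |   4 ]
  [ -3  -1  5  |  26 ]
R1 → -1·R1
  [  1   0  -2  |  -9 ]
  [  0  -1   0  |   4 ]
  [ -3  -1   5  |  26 ]
R3 → R3 + 3·R1
  [ 1   0  -2  |  -9 ]
  [ 0  -1   0  |   4 ]
  [ 0  -1  -1  |  -1 ]
R2 → -1·R2
  [ 1   0  -2  |  -9 ]
  [ 0   1   0  |  -4 ]
  [ 0  -1  -1  |  -1 ]
R3 → R3 + R2
  [ 1  0  -2  |  -9 ]
  [ 0  1   0  |  -4 ]
  [ 0  0  -1  |  -5 ]
R3 → -1·R3
  [ 1  0  -2  |  -9 ]
  [ 0  1   0  |  -4 ]
  [ 0  0   1  |   5 ]
R1 → R1 + 2·R3
  [ 1  0  0  |   1 ]
  [ 0  1  0  |  -4 ]
  [ 0  0  1  |   5 ]
Reading off the last column: x = 1, y = -4, z = 5.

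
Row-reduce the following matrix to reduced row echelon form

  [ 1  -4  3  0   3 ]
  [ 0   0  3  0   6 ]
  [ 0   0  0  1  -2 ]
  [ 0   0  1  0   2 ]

[[1, -4, 0, 0, -3], [0, 0, 1, 0, 2], [0, 0, 0, 1, -2], [0, 0, 0, 0, 0]]

Multiply R2 by 1/3.
  [ 1  -4  3  0   3 ]
  [ 0   0  1  0   2 ]
  [ 0   0  0  1  -2 ]
  [ 0   0  1  0   2 ]
Subtract R2 from R4.
  [ 1  -4  3  0   3 ]
  [ 0   0  1  0   2 ]
  [ 0   0  0  1  -2 ]
  [ 0   0  0  0   0 ]
Subtract 3 times R2 from R1.
  [ 1  -4  0  0  -3 ]
  [ 0   0  1  0   2 ]
  [ 0   0  0  1  -2 ]
  [ 0   0  0  0   0 ]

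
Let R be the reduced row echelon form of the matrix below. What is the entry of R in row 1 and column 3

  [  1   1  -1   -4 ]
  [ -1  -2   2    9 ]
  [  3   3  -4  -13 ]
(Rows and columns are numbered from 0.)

-4

R2 → R2 + R1
  [ 1   1  -1   -4 ]
  [ 0  -1   1    5 ]
  [ 3   3  -4  -13 ]
R3 → R3 − 3·R1
  [ 1   1  -1  -4 ]
  [ 0  -1   1   5 ]
  [ 0   0  -1  -1 ]
R2 → -1·R2
  [ 1  1  -1  -4 ]
  [ 0  1  -1  -5 ]
  [ 0  0  -1  -1 ]
R3 → -1·R3
  [ 1  1  -1  -4 ]
  [ 0  1  -1  -5 ]
  [ 0  0   1   1 ]
R2 → R2 + R3
  [ 1  1  -1  -4 ]
  [ 0  1   0  -4 ]
  [ 0  0   1   1 ]
R1 → R1 + R3
  [ 1  1  0  -3 ]
  [ 0  1  0  -4 ]
  [ 0  0  1   1 ]
R1 → R1 − R2
  [ 1  0  0   1 ]
  [ 0  1  0  -4 ]
  [ 0  0  1   1 ]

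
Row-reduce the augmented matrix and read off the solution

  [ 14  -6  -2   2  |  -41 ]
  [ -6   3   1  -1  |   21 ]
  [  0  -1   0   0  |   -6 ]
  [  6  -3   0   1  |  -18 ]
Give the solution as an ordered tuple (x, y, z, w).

(1/2, 6, 3, -3)

R1 ← 1/14·R1
R2 ← R2 + 6·R1
R4 ← R4 − 6·R1
R2 ← 7/3·R2
R3 ← R3 + R2
R4 ← R4 + 3/7·R2
R3 ← 3·R3
R4 ← R4 − R3
R3 ← R3 + R4
R2 ← R2 + 1/3·R4
R1 ← R1 − 1/7·R4
R2 ← R2 − 1/3·R3
R1 ← R1 + 1/7·R3
R1 ← R1 + 3/7·R2
Reading off the last column: x = 1/2, y = 6, z = 3, w = -3.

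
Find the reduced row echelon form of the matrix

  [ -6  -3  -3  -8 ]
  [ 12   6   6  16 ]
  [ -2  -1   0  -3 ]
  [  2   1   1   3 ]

[[1, 1/2, 0, 0], [0, 0, 1, 0], [0, 0, 0, 1], [0, 0, 0, 0]]

r1 ← -1/6·r1
r2 ← r2 − 12·r1
r3 ← r3 + 2·r1
r4 ← r4 − 2·r1
r2 <-> r3
r3 <-> r4
r3 ← 3·r3
r2 ← r2 + 1/3·r3
r1 ← r1 − 4/3·r3
r1 ← r1 − 1/2·r2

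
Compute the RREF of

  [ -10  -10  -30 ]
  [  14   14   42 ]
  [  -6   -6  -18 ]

R1 ← -1/10·R1
  [  1   1    3 ]
  [ 14  14   42 ]
  [ -6  -6  -18 ]
R2 ← R2 − 14·R1
  [  1   1    3 ]
  [  0   0    0 ]
  [ -6  -6  -18 ]
R3 ← R3 + 6·R1
  [ 1  1  3 ]
  [ 0  0  0 ]
  [ 0  0  0 ]

[[1, 1, 3], [0, 0, 0], [0, 0, 0]]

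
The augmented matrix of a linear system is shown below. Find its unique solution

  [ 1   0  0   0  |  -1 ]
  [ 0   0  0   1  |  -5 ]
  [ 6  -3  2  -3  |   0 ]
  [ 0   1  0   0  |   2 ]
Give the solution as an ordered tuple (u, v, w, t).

(-1, 2, -3/2, -5)

r3 → r3 − 6·r1
  [ 1   0  0   0  |  -1 ]
  [ 0   0  0   1  |  -5 ]
  [ 0  -3  2  -3  |   6 ]
  [ 0   1  0   0  |   2 ]
r2 <-> r3
  [ 1   0  0   0  |  -1 ]
  [ 0  -3  2  -3  |   6 ]
  [ 0   0  0   1  |  -5 ]
  [ 0   1  0   0  |   2 ]
r2 → -1/3·r2
  [ 1  0     0  0  |  -1 ]
  [ 0  1  -2/3  1  |  -2 ]
  [ 0  0     0  1  |  -5 ]
  [ 0  1     0  0  |   2 ]
r4 → r4 − r2
  [ 1  0     0   0  |  -1 ]
  [ 0  1  -2/3   1  |  -2 ]
  [ 0  0     0   1  |  -5 ]
  [ 0  0   2/3  -1  |   4 ]
r3 <-> r4
  [ 1  0     0   0  |  -1 ]
  [ 0  1  -2/3   1  |  -2 ]
  [ 0  0   2/3  -1  |   4 ]
  [ 0  0     0   1  |  -5 ]
r3 → 3/2·r3
  [ 1  0     0     0  |  -1 ]
  [ 0  1  -2/3     1  |  -2 ]
  [ 0  0     1  -3/2  |   6 ]
  [ 0  0     0     1  |  -5 ]
r3 → r3 + 3/2·r4
  [ 1  0     0  0  |    -1 ]
  [ 0  1  -2/3  1  |    -2 ]
  [ 0  0     1  0  |  -3/2 ]
  [ 0  0     0  1  |    -5 ]
r2 → r2 − r4
  [ 1  0     0  0  |    -1 ]
  [ 0  1  -2/3  0  |     3 ]
  [ 0  0     1  0  |  -3/2 ]
  [ 0  0     0  1  |    -5 ]
r2 → r2 + 2/3·r3
  [ 1  0  0  0  |    -1 ]
  [ 0  1  0  0  |     2 ]
  [ 0  0  1  0  |  -3/2 ]
  [ 0  0  0  1  |    -5 ]
Reading off the last column: u = -1, v = 2, w = -3/2, t = -5.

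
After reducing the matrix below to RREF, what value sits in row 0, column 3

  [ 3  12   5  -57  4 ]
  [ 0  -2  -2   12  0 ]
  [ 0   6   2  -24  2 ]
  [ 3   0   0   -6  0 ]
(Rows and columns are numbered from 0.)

Multiply r1 by 1/3.
  [ 1   4  5/3  -19  4/3 ]
  [ 0  -2   -2   12    0 ]
  [ 0   6    2  -24    2 ]
  [ 3   0    0   -6    0 ]
Subtract 3 times r1 from r4.
  [ 1    4  5/3  -19  4/3 ]
  [ 0   -2   -2   12    0 ]
  [ 0    6    2  -24    2 ]
  [ 0  -12   -5   51   -4 ]
Multiply r2 by -1/2.
  [ 1    4  5/3  -19  4/3 ]
  [ 0    1    1   -6    0 ]
  [ 0    6    2  -24    2 ]
  [ 0  -12   -5   51   -4 ]
Subtract 6 times r2 from r3.
  [ 1    4  5/3  -19  4/3 ]
  [ 0    1    1   -6    0 ]
  [ 0    0   -4   12    2 ]
  [ 0  -12   -5   51   -4 ]
Add 12 times r2 to r4.
  [ 1  4  5/3  -19  4/3 ]
  [ 0  1    1   -6    0 ]
  [ 0  0   -4   12    2 ]
  [ 0  0    7  -21   -4 ]
Multiply r3 by -1/4.
  [ 1  4  5/3  -19   4/3 ]
  [ 0  1    1   -6     0 ]
  [ 0  0    1   -3  -1/2 ]
  [ 0  0    7  -21    -4 ]
Subtract 7 times r3 from r4.
  [ 1  4  5/3  -19   4/3 ]
  [ 0  1    1   -6     0 ]
  [ 0  0    1   -3  -1/2 ]
  [ 0  0    0    0  -1/2 ]
Multiply r4 by -2.
  [ 1  4  5/3  -19   4/3 ]
  [ 0  1    1   -6     0 ]
  [ 0  0    1   -3  -1/2 ]
  [ 0  0    0    0     1 ]
Add 1/2 times r4 to r3.
  [ 1  4  5/3  -19  4/3 ]
  [ 0  1    1   -6    0 ]
  [ 0  0    1   -3    0 ]
  [ 0  0    0    0    1 ]
Subtract 4/3 times r4 from r1.
  [ 1  4  5/3  -19  0 ]
  [ 0  1    1   -6  0 ]
  [ 0  0    1   -3  0 ]
  [ 0  0    0    0  1 ]
Subtract r3 from r2.
  [ 1  4  5/3  -19  0 ]
  [ 0  1    0   -3  0 ]
  [ 0  0    1   -3  0 ]
  [ 0  0    0    0  1 ]
Subtract 5/3 times r3 from r1.
  [ 1  4  0  -14  0 ]
  [ 0  1  0   -3  0 ]
  [ 0  0  1   -3  0 ]
  [ 0  0  0    0  1 ]
Subtract 4 times r2 from r1.
  [ 1  0  0  -2  0 ]
  [ 0  1  0  -3  0 ]
  [ 0  0  1  -3  0 ]
  [ 0  0  0   0  1 ]

-2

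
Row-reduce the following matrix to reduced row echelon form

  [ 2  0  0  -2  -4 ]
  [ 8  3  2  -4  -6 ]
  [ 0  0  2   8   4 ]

[[1, 0, 0, -1, -2], [0, 1, 0, -4/3, 2], [0, 0, 1, 4, 2]]

R1 -> 1/2·R1
  [ 1  0  0  -1  -2 ]
  [ 8  3  2  -4  -6 ]
  [ 0  0  2   8   4 ]
R2 -> R2 − 8·R1
  [ 1  0  0  -1  -2 ]
  [ 0  3  2   4  10 ]
  [ 0  0  2   8   4 ]
R2 -> 1/3·R2
  [ 1  0    0   -1    -2 ]
  [ 0  1  2/3  4/3  10/3 ]
  [ 0  0    2    8     4 ]
R3 -> 1/2·R3
  [ 1  0    0   -1    -2 ]
  [ 0  1  2/3  4/3  10/3 ]
  [ 0  0    1    4     2 ]
R2 -> R2 − 2/3·R3
  [ 1  0  0    -1  -2 ]
  [ 0  1  0  -4/3   2 ]
  [ 0  0  1     4   2 ]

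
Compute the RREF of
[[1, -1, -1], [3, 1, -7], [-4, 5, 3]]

Subtract 3 times R1 from R2.
  [  1  -1  -1 ]
  [  0   4  -4 ]
  [ -4   5   3 ]
Add 4 times R1 to R3.
  [ 1  -1  -1 ]
  [ 0   4  -4 ]
  [ 0   1  -1 ]
Multiply R2 by 1/4.
  [ 1  -1  -1 ]
  [ 0   1  -1 ]
  [ 0   1  -1 ]
Subtract R2 from R3.
  [ 1  -1  -1 ]
  [ 0   1  -1 ]
  [ 0   0   0 ]
Add R2 to R1.
  [ 1  0  -2 ]
  [ 0  1  -1 ]
  [ 0  0   0 ]

[[1, 0, -2], [0, 1, -1], [0, 0, 0]]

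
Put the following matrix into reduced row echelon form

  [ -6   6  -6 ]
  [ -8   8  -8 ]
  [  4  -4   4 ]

[[1, -1, 1], [0, 0, 0], [0, 0, 0]]

Multiply r1 by -1/6.
  [  1  -1   1 ]
  [ -8   8  -8 ]
  [  4  -4   4 ]
Add 8 times r1 to r2.
  [ 1  -1  1 ]
  [ 0   0  0 ]
  [ 4  -4  4 ]
Subtract 4 times r1 from r3.
  [ 1  -1  1 ]
  [ 0   0  0 ]
  [ 0   0  0 ]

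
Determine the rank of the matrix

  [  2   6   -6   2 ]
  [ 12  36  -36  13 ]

R1 → 1/2·R1
  [  1   3   -3   1 ]
  [ 12  36  -36  13 ]
R2 → R2 − 12·R1
  [ 1  3  -3  1 ]
  [ 0  0   0  1 ]
R1 → R1 − R2
  [ 1  3  -3  0 ]
  [ 0  0   0  1 ]
The reduced form has 2 nonzero rows.

rank = 2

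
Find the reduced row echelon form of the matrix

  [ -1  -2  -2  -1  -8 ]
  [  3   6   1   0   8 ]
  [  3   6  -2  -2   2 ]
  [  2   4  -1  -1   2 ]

[[1, 2, 0, 0, 0], [0, 0, 1, 0, 0], [0, 0, 0, 1, 0], [0, 0, 0, 0, 1]]

ρ1 -> -1·ρ1
  [ 1  2   2   1  8 ]
  [ 3  6   1   0  8 ]
  [ 3  6  -2  -2  2 ]
  [ 2  4  -1  -1  2 ]
ρ2 -> ρ2 − 3·ρ1
  [ 1  2   2   1    8 ]
  [ 0  0  -5  -3  -16 ]
  [ 3  6  -2  -2    2 ]
  [ 2  4  -1  -1    2 ]
ρ3 -> ρ3 − 3·ρ1
  [ 1  2   2   1    8 ]
  [ 0  0  -5  -3  -16 ]
  [ 0  0  -8  -5  -22 ]
  [ 2  4  -1  -1    2 ]
ρ4 -> ρ4 − 2·ρ1
  [ 1  2   2   1    8 ]
  [ 0  0  -5  -3  -16 ]
  [ 0  0  -8  -5  -22 ]
  [ 0  0  -5  -3  -14 ]
ρ2 -> -1/5·ρ2
  [ 1  2   2    1     8 ]
  [ 0  0   1  3/5  16/5 ]
  [ 0  0  -8   -5   -22 ]
  [ 0  0  -5   -3   -14 ]
ρ3 -> ρ3 + 8·ρ2
  [ 1  2   2     1     8 ]
  [ 0  0   1   3/5  16/5 ]
  [ 0  0   0  -1/5  18/5 ]
  [ 0  0  -5    -3   -14 ]
ρ4 -> ρ4 + 5·ρ2
  [ 1  2  2     1     8 ]
  [ 0  0  1   3/5  16/5 ]
  [ 0  0  0  -1/5  18/5 ]
  [ 0  0  0     0     2 ]
ρ3 -> -5·ρ3
  [ 1  2  2    1     8 ]
  [ 0  0  1  3/5  16/5 ]
  [ 0  0  0    1   -18 ]
  [ 0  0  0    0     2 ]
ρ4 -> 1/2·ρ4
  [ 1  2  2    1     8 ]
  [ 0  0  1  3/5  16/5 ]
  [ 0  0  0    1   -18 ]
  [ 0  0  0    0     1 ]
ρ3 -> ρ3 + 18·ρ4
  [ 1  2  2    1     8 ]
  [ 0  0  1  3/5  16/5 ]
  [ 0  0  0    1     0 ]
  [ 0  0  0    0     1 ]
ρ2 -> ρ2 − 16/5·ρ4
  [ 1  2  2    1  8 ]
  [ 0  0  1  3/5  0 ]
  [ 0  0  0    1  0 ]
  [ 0  0  0    0  1 ]
ρ1 -> ρ1 − 8·ρ4
  [ 1  2  2    1  0 ]
  [ 0  0  1  3/5  0 ]
  [ 0  0  0    1  0 ]
  [ 0  0  0    0  1 ]
ρ2 -> ρ2 − 3/5·ρ3
  [ 1  2  2  1  0 ]
  [ 0  0  1  0  0 ]
  [ 0  0  0  1  0 ]
  [ 0  0  0  0  1 ]
ρ1 -> ρ1 − ρ3
  [ 1  2  2  0  0 ]
  [ 0  0  1  0  0 ]
  [ 0  0  0  1  0 ]
  [ 0  0  0  0  1 ]
ρ1 -> ρ1 − 2·ρ2
  [ 1  2  0  0  0 ]
  [ 0  0  1  0  0 ]
  [ 0  0  0  1  0 ]
  [ 0  0  0  0  1 ]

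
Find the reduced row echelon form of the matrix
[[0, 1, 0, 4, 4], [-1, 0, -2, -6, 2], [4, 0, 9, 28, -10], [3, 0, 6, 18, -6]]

R1 <-> R2
  [ -1  0  -2  -6    2 ]
  [  0  1   0   4    4 ]
  [  4  0   9  28  -10 ]
  [  3  0   6  18   -6 ]
R1 → -1·R1
  [ 1  0  2   6   -2 ]
  [ 0  1  0   4    4 ]
  [ 4  0  9  28  -10 ]
  [ 3  0  6  18   -6 ]
R3 → R3 − 4·R1
  [ 1  0  2   6  -2 ]
  [ 0  1  0   4   4 ]
  [ 0  0  1   4  -2 ]
  [ 3  0  6  18  -6 ]
R4 → R4 − 3·R1
  [ 1  0  2  6  -2 ]
  [ 0  1  0  4   4 ]
  [ 0  0  1  4  -2 ]
  [ 0  0  0  0   0 ]
R1 → R1 − 2·R3
  [ 1  0  0  -2   2 ]
  [ 0  1  0   4   4 ]
  [ 0  0  1   4  -2 ]
  [ 0  0  0   0   0 ]

[[1, 0, 0, -2, 2], [0, 1, 0, 4, 4], [0, 0, 1, 4, -2], [0, 0, 0, 0, 0]]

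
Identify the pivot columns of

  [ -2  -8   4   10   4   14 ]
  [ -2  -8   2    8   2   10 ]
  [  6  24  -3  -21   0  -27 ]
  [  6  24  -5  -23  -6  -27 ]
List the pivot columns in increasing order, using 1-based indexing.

1, 3, 5

r1 -> -1/2·r1
r2 -> r2 + 2·r1
r3 -> r3 − 6·r1
r4 -> r4 − 6·r1
r2 -> -1/2·r2
r3 -> r3 − 9·r2
r4 -> r4 − 7·r2
r3 -> 1/3·r3
r4 -> r4 + r3
r2 -> r2 − r3
r1 -> r1 + 2·r3
r1 -> r1 + 2·r2
Pivot columns are the columns containing a leading 1.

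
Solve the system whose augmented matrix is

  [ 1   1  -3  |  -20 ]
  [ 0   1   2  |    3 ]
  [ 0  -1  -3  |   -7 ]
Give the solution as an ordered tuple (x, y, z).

R3 := R3 + R2
  [ 1  1  -3  |  -20 ]
  [ 0  1   2  |    3 ]
  [ 0  0  -1  |   -4 ]
R3 := -1·R3
  [ 1  1  -3  |  -20 ]
  [ 0  1   2  |    3 ]
  [ 0  0   1  |    4 ]
R2 := R2 − 2·R3
  [ 1  1  -3  |  -20 ]
  [ 0  1   0  |   -5 ]
  [ 0  0   1  |    4 ]
R1 := R1 + 3·R3
  [ 1  1  0  |  -8 ]
  [ 0  1  0  |  -5 ]
  [ 0  0  1  |   4 ]
R1 := R1 − R2
  [ 1  0  0  |  -3 ]
  [ 0  1  0  |  -5 ]
  [ 0  0  1  |   4 ]
Reading off the last column: x = -3, y = -5, z = 4.

(-3, -5, 4)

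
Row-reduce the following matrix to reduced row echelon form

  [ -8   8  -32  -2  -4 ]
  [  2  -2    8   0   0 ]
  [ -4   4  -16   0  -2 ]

r1 -> -1/8·r1
  [  1  -1    4  1/4  1/2 ]
  [  2  -2    8    0    0 ]
  [ -4   4  -16    0   -2 ]
r2 -> r2 − 2·r1
  [  1  -1    4   1/4  1/2 ]
  [  0   0    0  -1/2   -1 ]
  [ -4   4  -16     0   -2 ]
r3 -> r3 + 4·r1
  [ 1  -1  4   1/4  1/2 ]
  [ 0   0  0  -1/2   -1 ]
  [ 0   0  0     1    0 ]
r2 -> -2·r2
  [ 1  -1  4  1/4  1/2 ]
  [ 0   0  0    1    2 ]
  [ 0   0  0    1    0 ]
r3 -> r3 − r2
  [ 1  -1  4  1/4  1/2 ]
  [ 0   0  0    1    2 ]
  [ 0   0  0    0   -2 ]
r3 -> -1/2·r3
  [ 1  -1  4  1/4  1/2 ]
  [ 0   0  0    1    2 ]
  [ 0   0  0    0    1 ]
r2 -> r2 − 2·r3
  [ 1  -1  4  1/4  1/2 ]
  [ 0   0  0    1    0 ]
  [ 0   0  0    0    1 ]
r1 -> r1 − 1/2·r3
  [ 1  -1  4  1/4  0 ]
  [ 0   0  0    1  0 ]
  [ 0   0  0    0  1 ]
r1 -> r1 − 1/4·r2
  [ 1  -1  4  0  0 ]
  [ 0   0  0  1  0 ]
  [ 0   0  0  0  1 ]

[[1, -1, 4, 0, 0], [0, 0, 0, 1, 0], [0, 0, 0, 0, 1]]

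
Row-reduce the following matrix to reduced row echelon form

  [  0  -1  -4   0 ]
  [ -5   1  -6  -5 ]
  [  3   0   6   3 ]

[[1, 0, 2, 1], [0, 1, 4, 0], [0, 0, 0, 0]]

ρ1 <=> ρ2
ρ1 → -1/5·ρ1
ρ3 → ρ3 − 3·ρ1
ρ2 → -1·ρ2
ρ3 → ρ3 − 3/5·ρ2
ρ1 → ρ1 + 1/5·ρ2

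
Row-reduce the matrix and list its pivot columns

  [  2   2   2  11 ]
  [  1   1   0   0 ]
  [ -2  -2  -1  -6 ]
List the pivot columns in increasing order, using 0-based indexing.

R1 ← 1/2·R1
R2 ← R2 − R1
R3 ← R3 + 2·R1
R2 ← -1·R2
R3 ← R3 − R2
R3 ← -2·R3
R2 ← R2 − 11/2·R3
R1 ← R1 − 11/2·R3
R1 ← R1 − R2
Pivot columns are the columns containing a leading 1.

0, 2, 3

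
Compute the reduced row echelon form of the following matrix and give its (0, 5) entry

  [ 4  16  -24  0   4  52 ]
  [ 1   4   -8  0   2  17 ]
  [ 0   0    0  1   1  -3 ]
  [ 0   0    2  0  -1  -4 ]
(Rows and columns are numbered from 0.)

1

R1 := 1/4·R1
  [ 1  4  -6  0   1  13 ]
  [ 1  4  -8  0   2  17 ]
  [ 0  0   0  1   1  -3 ]
  [ 0  0   2  0  -1  -4 ]
R2 := R2 − R1
  [ 1  4  -6  0   1  13 ]
  [ 0  0  -2  0   1   4 ]
  [ 0  0   0  1   1  -3 ]
  [ 0  0   2  0  -1  -4 ]
R2 := -1/2·R2
  [ 1  4  -6  0     1  13 ]
  [ 0  0   1  0  -1/2  -2 ]
  [ 0  0   0  1     1  -3 ]
  [ 0  0   2  0    -1  -4 ]
R4 := R4 − 2·R2
  [ 1  4  -6  0     1  13 ]
  [ 0  0   1  0  -1/2  -2 ]
  [ 0  0   0  1     1  -3 ]
  [ 0  0   0  0     0   0 ]
R1 := R1 + 6·R2
  [ 1  4  0  0    -2   1 ]
  [ 0  0  1  0  -1/2  -2 ]
  [ 0  0  0  1     1  -3 ]
  [ 0  0  0  0     0   0 ]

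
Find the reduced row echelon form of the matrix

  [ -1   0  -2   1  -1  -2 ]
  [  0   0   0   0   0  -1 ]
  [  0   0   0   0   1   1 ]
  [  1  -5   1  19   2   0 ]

[[1, 0, 2, -1, 0, 0], [0, 1, 1/5, -4, 0, 0], [0, 0, 0, 0, 1, 0], [0, 0, 0, 0, 0, 1]]

R1 := -1·R1
  [ 1   0  2  -1  1   2 ]
  [ 0   0  0   0  0  -1 ]
  [ 0   0  0   0  1   1 ]
  [ 1  -5  1  19  2   0 ]
R4 := R4 − R1
  [ 1   0   2  -1  1   2 ]
  [ 0   0   0   0  0  -1 ]
  [ 0   0   0   0  1   1 ]
  [ 0  -5  -1  20  1  -2 ]
R2 ↔ R4
  [ 1   0   2  -1  1   2 ]
  [ 0  -5  -1  20  1  -2 ]
  [ 0   0   0   0  1   1 ]
  [ 0   0   0   0  0  -1 ]
R2 := -1/5·R2
  [ 1  0    2  -1     1    2 ]
  [ 0  1  1/5  -4  -1/5  2/5 ]
  [ 0  0    0   0     1    1 ]
  [ 0  0    0   0     0   -1 ]
R4 := -1·R4
  [ 1  0    2  -1     1    2 ]
  [ 0  1  1/5  -4  -1/5  2/5 ]
  [ 0  0    0   0     1    1 ]
  [ 0  0    0   0     0    1 ]
R3 := R3 − R4
  [ 1  0    2  -1     1    2 ]
  [ 0  1  1/5  -4  -1/5  2/5 ]
  [ 0  0    0   0     1    0 ]
  [ 0  0    0   0     0    1 ]
R2 := R2 − 2/5·R4
  [ 1  0    2  -1     1  2 ]
  [ 0  1  1/5  -4  -1/5  0 ]
  [ 0  0    0   0     1  0 ]
  [ 0  0    0   0     0  1 ]
R1 := R1 − 2·R4
  [ 1  0    2  -1     1  0 ]
  [ 0  1  1/5  -4  -1/5  0 ]
  [ 0  0    0   0     1  0 ]
  [ 0  0    0   0     0  1 ]
R2 := R2 + 1/5·R3
  [ 1  0    2  -1  1  0 ]
  [ 0  1  1/5  -4  0  0 ]
  [ 0  0    0   0  1  0 ]
  [ 0  0    0   0  0  1 ]
R1 := R1 − R3
  [ 1  0    2  -1  0  0 ]
  [ 0  1  1/5  -4  0  0 ]
  [ 0  0    0   0  1  0 ]
  [ 0  0    0   0  0  1 ]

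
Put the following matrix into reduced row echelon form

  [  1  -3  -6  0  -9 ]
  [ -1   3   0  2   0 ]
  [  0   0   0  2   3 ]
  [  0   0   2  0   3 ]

ρ2 -> ρ2 + ρ1
  [ 1  -3  -6  0  -9 ]
  [ 0   0  -6  2  -9 ]
  [ 0   0   0  2   3 ]
  [ 0   0   2  0   3 ]
ρ2 -> -1/6·ρ2
  [ 1  -3  -6     0   -9 ]
  [ 0   0   1  -1/3  3/2 ]
  [ 0   0   0     2    3 ]
  [ 0   0   2     0    3 ]
ρ4 -> ρ4 − 2·ρ2
  [ 1  -3  -6     0   -9 ]
  [ 0   0   1  -1/3  3/2 ]
  [ 0   0   0     2    3 ]
  [ 0   0   0   2/3    0 ]
ρ3 -> 1/2·ρ3
  [ 1  -3  -6     0   -9 ]
  [ 0   0   1  -1/3  3/2 ]
  [ 0   0   0     1  3/2 ]
  [ 0   0   0   2/3    0 ]
ρ4 -> ρ4 − 2/3·ρ3
  [ 1  -3  -6     0   -9 ]
  [ 0   0   1  -1/3  3/2 ]
  [ 0   0   0     1  3/2 ]
  [ 0   0   0     0   -1 ]
ρ4 -> -1·ρ4
  [ 1  -3  -6     0   -9 ]
  [ 0   0   1  -1/3  3/2 ]
  [ 0   0   0     1  3/2 ]
  [ 0   0   0     0    1 ]
ρ3 -> ρ3 − 3/2·ρ4
  [ 1  -3  -6     0   -9 ]
  [ 0   0   1  -1/3  3/2 ]
  [ 0   0   0     1    0 ]
  [ 0   0   0     0    1 ]
ρ2 -> ρ2 − 3/2·ρ4
  [ 1  -3  -6     0  -9 ]
  [ 0   0   1  -1/3   0 ]
  [ 0   0   0     1   0 ]
  [ 0   0   0     0   1 ]
ρ1 -> ρ1 + 9·ρ4
  [ 1  -3  -6     0  0 ]
  [ 0   0   1  -1/3  0 ]
  [ 0   0   0     1  0 ]
  [ 0   0   0     0  1 ]
ρ2 -> ρ2 + 1/3·ρ3
  [ 1  -3  -6  0  0 ]
  [ 0   0   1  0  0 ]
  [ 0   0   0  1  0 ]
  [ 0   0   0  0  1 ]
ρ1 -> ρ1 + 6·ρ2
  [ 1  -3  0  0  0 ]
  [ 0   0  1  0  0 ]
  [ 0   0  0  1  0 ]
  [ 0   0  0  0  1 ]

[[1, -3, 0, 0, 0], [0, 0, 1, 0, 0], [0, 0, 0, 1, 0], [0, 0, 0, 0, 1]]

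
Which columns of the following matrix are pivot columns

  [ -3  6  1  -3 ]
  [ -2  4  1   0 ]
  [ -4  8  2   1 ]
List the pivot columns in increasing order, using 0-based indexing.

0, 2, 3

Multiply R1 by -1/3.
  [  1  -2  -1/3  1 ]
  [ -2   4     1  0 ]
  [ -4   8     2  1 ]
Add 2 times R1 to R2.
  [  1  -2  -1/3  1 ]
  [  0   0   1/3  2 ]
  [ -4   8     2  1 ]
Add 4 times R1 to R3.
  [ 1  -2  -1/3  1 ]
  [ 0   0   1/3  2 ]
  [ 0   0   2/3  5 ]
Multiply R2 by 3.
  [ 1  -2  -1/3  1 ]
  [ 0   0     1  6 ]
  [ 0   0   2/3  5 ]
Subtract 2/3 times R2 from R3.
  [ 1  -2  -1/3  1 ]
  [ 0   0     1  6 ]
  [ 0   0     0  1 ]
Subtract 6 times R3 from R2.
  [ 1  -2  -1/3  1 ]
  [ 0   0     1  0 ]
  [ 0   0     0  1 ]
Subtract R3 from R1.
  [ 1  -2  -1/3  0 ]
  [ 0   0     1  0 ]
  [ 0   0     0  1 ]
Add 1/3 times R2 to R1.
  [ 1  -2  0  0 ]
  [ 0   0  1  0 ]
  [ 0   0  0  1 ]
Pivot columns are the columns containing a leading 1.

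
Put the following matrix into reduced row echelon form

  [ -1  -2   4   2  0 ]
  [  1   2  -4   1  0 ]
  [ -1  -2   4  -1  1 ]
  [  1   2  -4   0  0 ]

ρ1 -> -1·ρ1
ρ2 -> ρ2 − ρ1
ρ3 -> ρ3 + ρ1
ρ4 -> ρ4 − ρ1
ρ2 -> 1/3·ρ2
ρ3 -> ρ3 + 3·ρ2
ρ4 -> ρ4 − 2·ρ2
ρ1 -> ρ1 + 2·ρ2

[[1, 2, -4, 0, 0], [0, 0, 0, 1, 0], [0, 0, 0, 0, 1], [0, 0, 0, 0, 0]]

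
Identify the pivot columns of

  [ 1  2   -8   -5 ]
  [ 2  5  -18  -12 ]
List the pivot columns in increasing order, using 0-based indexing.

0, 1

ρ2 ← ρ2 − 2·ρ1
  [ 1  2  -8  -5 ]
  [ 0  1  -2  -2 ]
ρ1 ← ρ1 − 2·ρ2
  [ 1  0  -4  -1 ]
  [ 0  1  -2  -2 ]
Pivot columns are the columns containing a leading 1.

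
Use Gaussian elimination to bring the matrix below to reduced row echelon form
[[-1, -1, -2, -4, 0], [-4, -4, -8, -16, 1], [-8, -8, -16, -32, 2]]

[[1, 1, 2, 4, 0], [0, 0, 0, 0, 1], [0, 0, 0, 0, 0]]

ρ1 -> -1·ρ1
  [  1   1    2    4  0 ]
  [ -4  -4   -8  -16  1 ]
  [ -8  -8  -16  -32  2 ]
ρ2 -> ρ2 + 4·ρ1
  [  1   1    2    4  0 ]
  [  0   0    0    0  1 ]
  [ -8  -8  -16  -32  2 ]
ρ3 -> ρ3 + 8·ρ1
  [ 1  1  2  4  0 ]
  [ 0  0  0  0  1 ]
  [ 0  0  0  0  2 ]
ρ3 -> ρ3 − 2·ρ2
  [ 1  1  2  4  0 ]
  [ 0  0  0  0  1 ]
  [ 0  0  0  0  0 ]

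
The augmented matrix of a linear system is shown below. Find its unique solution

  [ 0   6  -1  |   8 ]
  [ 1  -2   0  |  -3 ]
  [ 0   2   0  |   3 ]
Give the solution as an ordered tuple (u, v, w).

(0, 3/2, 1)

r1 <=> r2
  [ 1  -2   0  |  -3 ]
  [ 0   6  -1  |   8 ]
  [ 0   2   0  |   3 ]
r2 ← 1/6·r2
  [ 1  -2     0  |   -3 ]
  [ 0   1  -1/6  |  4/3 ]
  [ 0   2     0  |    3 ]
r3 ← r3 − 2·r2
  [ 1  -2     0  |   -3 ]
  [ 0   1  -1/6  |  4/3 ]
  [ 0   0   1/3  |  1/3 ]
r3 ← 3·r3
  [ 1  -2     0  |   -3 ]
  [ 0   1  -1/6  |  4/3 ]
  [ 0   0     1  |    1 ]
r2 ← r2 + 1/6·r3
  [ 1  -2  0  |   -3 ]
  [ 0   1  0  |  3/2 ]
  [ 0   0  1  |    1 ]
r1 ← r1 + 2·r2
  [ 1  0  0  |    0 ]
  [ 0  1  0  |  3/2 ]
  [ 0  0  1  |    1 ]
Reading off the last column: u = 0, v = 3/2, w = 1.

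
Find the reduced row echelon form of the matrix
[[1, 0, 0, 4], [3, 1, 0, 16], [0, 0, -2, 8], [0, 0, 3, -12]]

[[1, 0, 0, 4], [0, 1, 0, 4], [0, 0, 1, -4], [0, 0, 0, 0]]

Subtract 3 times ρ1 from ρ2.
  [ 1  0   0    4 ]
  [ 0  1   0    4 ]
  [ 0  0  -2    8 ]
  [ 0  0   3  -12 ]
Multiply ρ3 by -1/2.
  [ 1  0  0    4 ]
  [ 0  1  0    4 ]
  [ 0  0  1   -4 ]
  [ 0  0  3  -12 ]
Subtract 3 times ρ3 from ρ4.
  [ 1  0  0   4 ]
  [ 0  1  0   4 ]
  [ 0  0  1  -4 ]
  [ 0  0  0   0 ]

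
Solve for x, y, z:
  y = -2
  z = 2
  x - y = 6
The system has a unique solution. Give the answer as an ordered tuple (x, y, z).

Form the augmented matrix and row-reduce:
  [ 0   1  0  |  -2 ]
  [ 0   0  1  |   2 ]
  [ 1  -1  0  |   6 ]
r1 <-> r3
  [ 1  -1  0  |   6 ]
  [ 0   0  1  |   2 ]
  [ 0   1  0  |  -2 ]
r2 <-> r3
  [ 1  -1  0  |   6 ]
  [ 0   1  0  |  -2 ]
  [ 0   0  1  |   2 ]
r1 := r1 + r2
  [ 1  0  0  |   4 ]
  [ 0  1  0  |  -2 ]
  [ 0  0  1  |   2 ]
Reading off the last column: x = 4, y = -2, z = 2.

(4, -2, 2)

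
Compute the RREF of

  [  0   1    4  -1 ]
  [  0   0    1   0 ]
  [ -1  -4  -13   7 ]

Swap r1 and r3.
  [ -1  -4  -13   7 ]
  [  0   0    1   0 ]
  [  0   1    4  -1 ]
Multiply r1 by -1.
  [ 1  4  13  -7 ]
  [ 0  0   1   0 ]
  [ 0  1   4  -1 ]
Swap r2 and r3.
  [ 1  4  13  -7 ]
  [ 0  1   4  -1 ]
  [ 0  0   1   0 ]
Subtract 4 times r3 from r2.
  [ 1  4  13  -7 ]
  [ 0  1   0  -1 ]
  [ 0  0   1   0 ]
Subtract 13 times r3 from r1.
  [ 1  4  0  -7 ]
  [ 0  1  0  -1 ]
  [ 0  0  1   0 ]
Subtract 4 times r2 from r1.
  [ 1  0  0  -3 ]
  [ 0  1  0  -1 ]
  [ 0  0  1   0 ]

[[1, 0, 0, -3], [0, 1, 0, -1], [0, 0, 1, 0]]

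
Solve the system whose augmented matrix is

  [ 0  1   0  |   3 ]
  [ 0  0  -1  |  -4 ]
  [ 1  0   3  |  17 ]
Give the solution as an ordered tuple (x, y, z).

(5, 3, 4)

R1 <=> R3
R2 <=> R3
R3 → -1·R3
R1 → R1 − 3·R3
Reading off the last column: x = 5, y = 3, z = 4.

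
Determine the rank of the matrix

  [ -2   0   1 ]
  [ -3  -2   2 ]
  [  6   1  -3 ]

ρ1 → -1/2·ρ1
  [  1   0  -1/2 ]
  [ -3  -2     2 ]
  [  6   1    -3 ]
ρ2 → ρ2 + 3·ρ1
  [ 1   0  -1/2 ]
  [ 0  -2   1/2 ]
  [ 6   1    -3 ]
ρ3 → ρ3 − 6·ρ1
  [ 1   0  -1/2 ]
  [ 0  -2   1/2 ]
  [ 0   1     0 ]
ρ2 → -1/2·ρ2
  [ 1  0  -1/2 ]
  [ 0  1  -1/4 ]
  [ 0  1     0 ]
ρ3 → ρ3 − ρ2
  [ 1  0  -1/2 ]
  [ 0  1  -1/4 ]
  [ 0  0   1/4 ]
ρ3 → 4·ρ3
  [ 1  0  -1/2 ]
  [ 0  1  -1/4 ]
  [ 0  0     1 ]
ρ2 → ρ2 + 1/4·ρ3
  [ 1  0  -1/2 ]
  [ 0  1     0 ]
  [ 0  0     1 ]
ρ1 → ρ1 + 1/2·ρ3
  [ 1  0  0 ]
  [ 0  1  0 ]
  [ 0  0  1 ]
The reduced form has 3 nonzero rows.

rank = 3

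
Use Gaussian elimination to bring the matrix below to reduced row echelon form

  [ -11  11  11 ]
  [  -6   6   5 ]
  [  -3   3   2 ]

[[1, -1, 0], [0, 0, 1], [0, 0, 0]]

R1 -> -1/11·R1
  [  1  -1  -1 ]
  [ -6   6   5 ]
  [ -3   3   2 ]
R2 -> R2 + 6·R1
  [  1  -1  -1 ]
  [  0   0  -1 ]
  [ -3   3   2 ]
R3 -> R3 + 3·R1
  [ 1  -1  -1 ]
  [ 0   0  -1 ]
  [ 0   0  -1 ]
R2 -> -1·R2
  [ 1  -1  -1 ]
  [ 0   0   1 ]
  [ 0   0  -1 ]
R3 -> R3 + R2
  [ 1  -1  -1 ]
  [ 0   0   1 ]
  [ 0   0   0 ]
R1 -> R1 + R2
  [ 1  -1  0 ]
  [ 0   0  1 ]
  [ 0   0  0 ]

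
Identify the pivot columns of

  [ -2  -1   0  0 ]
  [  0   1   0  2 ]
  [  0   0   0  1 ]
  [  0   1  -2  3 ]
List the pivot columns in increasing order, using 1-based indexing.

R1 -> -1/2·R1
  [ 1  1/2   0  0 ]
  [ 0    1   0  2 ]
  [ 0    0   0  1 ]
  [ 0    1  -2  3 ]
R4 -> R4 − R2
  [ 1  1/2   0  0 ]
  [ 0    1   0  2 ]
  [ 0    0   0  1 ]
  [ 0    0  -2  1 ]
R3 <-> R4
  [ 1  1/2   0  0 ]
  [ 0    1   0  2 ]
  [ 0    0  -2  1 ]
  [ 0    0   0  1 ]
R3 -> -1/2·R3
  [ 1  1/2  0     0 ]
  [ 0    1  0     2 ]
  [ 0    0  1  -1/2 ]
  [ 0    0  0     1 ]
R3 -> R3 + 1/2·R4
  [ 1  1/2  0  0 ]
  [ 0    1  0  2 ]
  [ 0    0  1  0 ]
  [ 0    0  0  1 ]
R2 -> R2 − 2·R4
  [ 1  1/2  0  0 ]
  [ 0    1  0  0 ]
  [ 0    0  1  0 ]
  [ 0    0  0  1 ]
R1 -> R1 − 1/2·R2
  [ 1  0  0  0 ]
  [ 0  1  0  0 ]
  [ 0  0  1  0 ]
  [ 0  0  0  1 ]
Pivot columns are the columns containing a leading 1.

1, 2, 3, 4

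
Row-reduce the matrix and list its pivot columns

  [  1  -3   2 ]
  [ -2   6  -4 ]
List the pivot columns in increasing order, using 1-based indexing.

1

r2 ← r2 + 2·r1
  [ 1  -3  2 ]
  [ 0   0  0 ]
Pivot columns are the columns containing a leading 1.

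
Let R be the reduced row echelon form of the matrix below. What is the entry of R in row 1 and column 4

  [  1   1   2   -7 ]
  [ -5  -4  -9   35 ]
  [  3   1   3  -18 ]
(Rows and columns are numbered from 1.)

-4

R2 ← R2 + 5·R1
  [ 1  1  2   -7 ]
  [ 0  1  1    0 ]
  [ 3  1  3  -18 ]
R3 ← R3 − 3·R1
  [ 1   1   2  -7 ]
  [ 0   1   1   0 ]
  [ 0  -2  -3   3 ]
R3 ← R3 + 2·R2
  [ 1  1   2  -7 ]
  [ 0  1   1   0 ]
  [ 0  0  -1   3 ]
R3 ← -1·R3
  [ 1  1  2  -7 ]
  [ 0  1  1   0 ]
  [ 0  0  1  -3 ]
R2 ← R2 − R3
  [ 1  1  2  -7 ]
  [ 0  1  0   3 ]
  [ 0  0  1  -3 ]
R1 ← R1 − 2·R3
  [ 1  1  0  -1 ]
  [ 0  1  0   3 ]
  [ 0  0  1  -3 ]
R1 ← R1 − R2
  [ 1  0  0  -4 ]
  [ 0  1  0   3 ]
  [ 0  0  1  -3 ]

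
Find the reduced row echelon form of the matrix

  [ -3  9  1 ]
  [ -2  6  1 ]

R1 := -1/3·R1
  [  1  -3  -1/3 ]
  [ -2   6     1 ]
R2 := R2 + 2·R1
  [ 1  -3  -1/3 ]
  [ 0   0   1/3 ]
R2 := 3·R2
  [ 1  -3  -1/3 ]
  [ 0   0     1 ]
R1 := R1 + 1/3·R2
  [ 1  -3  0 ]
  [ 0   0  1 ]

[[1, -3, 0], [0, 0, 1]]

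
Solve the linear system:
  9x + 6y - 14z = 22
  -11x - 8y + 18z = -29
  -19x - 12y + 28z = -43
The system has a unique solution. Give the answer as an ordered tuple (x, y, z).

Form the augmented matrix and row-reduce:
  [   9    6  -14  |   22 ]
  [ -11   -8   18  |  -29 ]
  [ -19  -12   28  |  -43 ]
Multiply R1 by 1/9.
  [   1  2/3  -14/9  |  22/9 ]
  [ -11   -8     18  |   -29 ]
  [ -19  -12     28  |   -43 ]
Add 11 times R1 to R2.
  [   1   2/3  -14/9  |   22/9 ]
  [   0  -2/3    8/9  |  -19/9 ]
  [ -19   -12     28  |    -43 ]
Add 19 times R1 to R3.
  [ 1   2/3  -14/9  |   22/9 ]
  [ 0  -2/3    8/9  |  -19/9 ]
  [ 0   2/3  -14/9  |   31/9 ]
Multiply R2 by -3/2.
  [ 1  2/3  -14/9  |  22/9 ]
  [ 0    1   -4/3  |  19/6 ]
  [ 0  2/3  -14/9  |  31/9 ]
Subtract 2/3 times R2 from R3.
  [ 1  2/3  -14/9  |  22/9 ]
  [ 0    1   -4/3  |  19/6 ]
  [ 0    0   -2/3  |   4/3 ]
Multiply R3 by -3/2.
  [ 1  2/3  -14/9  |  22/9 ]
  [ 0    1   -4/3  |  19/6 ]
  [ 0    0      1  |    -2 ]
Add 4/3 times R3 to R2.
  [ 1  2/3  -14/9  |  22/9 ]
  [ 0    1      0  |   1/2 ]
  [ 0    0      1  |    -2 ]
Add 14/9 times R3 to R1.
  [ 1  2/3  0  |  -2/3 ]
  [ 0    1  0  |   1/2 ]
  [ 0    0  1  |    -2 ]
Subtract 2/3 times R2 from R1.
  [ 1  0  0  |   -1 ]
  [ 0  1  0  |  1/2 ]
  [ 0  0  1  |   -2 ]
Reading off the last column: x = -1, y = 1/2, z = -2.

(-1, 1/2, -2)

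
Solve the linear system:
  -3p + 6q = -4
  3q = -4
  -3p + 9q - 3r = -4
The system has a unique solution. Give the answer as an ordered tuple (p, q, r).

Form the augmented matrix and row-reduce:
  [ -3  6   0  |  -4 ]
  [  0  3   0  |  -4 ]
  [ -3  9  -3  |  -4 ]
Multiply ρ1 by -1/3.
  [  1  -2   0  |  4/3 ]
  [  0   3   0  |   -4 ]
  [ -3   9  -3  |   -4 ]
Add 3 times ρ1 to ρ3.
  [ 1  -2   0  |  4/3 ]
  [ 0   3   0  |   -4 ]
  [ 0   3  -3  |    0 ]
Multiply ρ2 by 1/3.
  [ 1  -2   0  |   4/3 ]
  [ 0   1   0  |  -4/3 ]
  [ 0   3  -3  |     0 ]
Subtract 3 times ρ2 from ρ3.
  [ 1  -2   0  |   4/3 ]
  [ 0   1   0  |  -4/3 ]
  [ 0   0  -3  |     4 ]
Multiply ρ3 by -1/3.
  [ 1  -2  0  |   4/3 ]
  [ 0   1  0  |  -4/3 ]
  [ 0   0  1  |  -4/3 ]
Add 2 times ρ2 to ρ1.
  [ 1  0  0  |  -4/3 ]
  [ 0  1  0  |  -4/3 ]
  [ 0  0  1  |  -4/3 ]
Reading off the last column: p = -4/3, q = -4/3, r = -4/3.

(-4/3, -4/3, -4/3)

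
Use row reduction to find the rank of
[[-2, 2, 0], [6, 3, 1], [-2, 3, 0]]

ρ1 := -1/2·ρ1
  [  1  -1  0 ]
  [  6   3  1 ]
  [ -2   3  0 ]
ρ2 := ρ2 − 6·ρ1
  [  1  -1  0 ]
  [  0   9  1 ]
  [ -2   3  0 ]
ρ3 := ρ3 + 2·ρ1
  [ 1  -1  0 ]
  [ 0   9  1 ]
  [ 0   1  0 ]
ρ2 := 1/9·ρ2
  [ 1  -1    0 ]
  [ 0   1  1/9 ]
  [ 0   1    0 ]
ρ3 := ρ3 − ρ2
  [ 1  -1     0 ]
  [ 0   1   1/9 ]
  [ 0   0  -1/9 ]
ρ3 := -9·ρ3
  [ 1  -1    0 ]
  [ 0   1  1/9 ]
  [ 0   0    1 ]
ρ2 := ρ2 − 1/9·ρ3
  [ 1  -1  0 ]
  [ 0   1  0 ]
  [ 0   0  1 ]
ρ1 := ρ1 + ρ2
  [ 1  0  0 ]
  [ 0  1  0 ]
  [ 0  0  1 ]
The reduced form has 3 nonzero rows.

rank = 3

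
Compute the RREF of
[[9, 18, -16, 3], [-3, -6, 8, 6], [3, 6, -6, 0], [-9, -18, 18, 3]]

[[1, 2, 0, 0], [0, 0, 1, 0], [0, 0, 0, 1], [0, 0, 0, 0]]

R1 := 1/9·R1
  [  1    2  -16/9  1/3 ]
  [ -3   -6      8    6 ]
  [  3    6     -6    0 ]
  [ -9  -18     18    3 ]
R2 := R2 + 3·R1
  [  1    2  -16/9  1/3 ]
  [  0    0    8/3    7 ]
  [  3    6     -6    0 ]
  [ -9  -18     18    3 ]
R3 := R3 − 3·R1
  [  1    2  -16/9  1/3 ]
  [  0    0    8/3    7 ]
  [  0    0   -2/3   -1 ]
  [ -9  -18     18    3 ]
R4 := R4 + 9·R1
  [ 1  2  -16/9  1/3 ]
  [ 0  0    8/3    7 ]
  [ 0  0   -2/3   -1 ]
  [ 0  0      2    6 ]
R2 := 3/8·R2
  [ 1  2  -16/9   1/3 ]
  [ 0  0      1  21/8 ]
  [ 0  0   -2/3    -1 ]
  [ 0  0      2     6 ]
R3 := R3 + 2/3·R2
  [ 1  2  -16/9   1/3 ]
  [ 0  0      1  21/8 ]
  [ 0  0      0   3/4 ]
  [ 0  0      2     6 ]
R4 := R4 − 2·R2
  [ 1  2  -16/9   1/3 ]
  [ 0  0      1  21/8 ]
  [ 0  0      0   3/4 ]
  [ 0  0      0   3/4 ]
R3 := 4/3·R3
  [ 1  2  -16/9   1/3 ]
  [ 0  0      1  21/8 ]
  [ 0  0      0     1 ]
  [ 0  0      0   3/4 ]
R4 := R4 − 3/4·R3
  [ 1  2  -16/9   1/3 ]
  [ 0  0      1  21/8 ]
  [ 0  0      0     1 ]
  [ 0  0      0     0 ]
R2 := R2 − 21/8·R3
  [ 1  2  -16/9  1/3 ]
  [ 0  0      1    0 ]
  [ 0  0      0    1 ]
  [ 0  0      0    0 ]
R1 := R1 − 1/3·R3
  [ 1  2  -16/9  0 ]
  [ 0  0      1  0 ]
  [ 0  0      0  1 ]
  [ 0  0      0  0 ]
R1 := R1 + 16/9·R2
  [ 1  2  0  0 ]
  [ 0  0  1  0 ]
  [ 0  0  0  1 ]
  [ 0  0  0  0 ]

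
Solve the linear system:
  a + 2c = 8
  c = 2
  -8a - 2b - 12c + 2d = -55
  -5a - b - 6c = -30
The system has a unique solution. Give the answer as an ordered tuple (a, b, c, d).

Form the augmented matrix and row-reduce:
  [  1   0    2  0  |    8 ]
  [  0   0    1  0  |    2 ]
  [ -8  -2  -12  2  |  -55 ]
  [ -5  -1   -6  0  |  -30 ]
r3 -> r3 + 8·r1
  [  1   0   2  0  |    8 ]
  [  0   0   1  0  |    2 ]
  [  0  -2   4  2  |    9 ]
  [ -5  -1  -6  0  |  -30 ]
r4 -> r4 + 5·r1
  [ 1   0  2  0  |   8 ]
  [ 0   0  1  0  |   2 ]
  [ 0  -2  4  2  |   9 ]
  [ 0  -1  4  0  |  10 ]
r2 <-> r3
  [ 1   0  2  0  |   8 ]
  [ 0  -2  4  2  |   9 ]
  [ 0   0  1  0  |   2 ]
  [ 0  -1  4  0  |  10 ]
r2 -> -1/2·r2
  [ 1   0   2   0  |     8 ]
  [ 0   1  -2  -1  |  -9/2 ]
  [ 0   0   1   0  |     2 ]
  [ 0  -1   4   0  |    10 ]
r4 -> r4 + r2
  [ 1  0   2   0  |     8 ]
  [ 0  1  -2  -1  |  -9/2 ]
  [ 0  0   1   0  |     2 ]
  [ 0  0   2  -1  |  11/2 ]
r4 -> r4 − 2·r3
  [ 1  0   2   0  |     8 ]
  [ 0  1  -2  -1  |  -9/2 ]
  [ 0  0   1   0  |     2 ]
  [ 0  0   0  -1  |   3/2 ]
r4 -> -1·r4
  [ 1  0   2   0  |     8 ]
  [ 0  1  -2  -1  |  -9/2 ]
  [ 0  0   1   0  |     2 ]
  [ 0  0   0   1  |  -3/2 ]
r2 -> r2 + r4
  [ 1  0   2  0  |     8 ]
  [ 0  1  -2  0  |    -6 ]
  [ 0  0   1  0  |     2 ]
  [ 0  0   0  1  |  -3/2 ]
r2 -> r2 + 2·r3
  [ 1  0  2  0  |     8 ]
  [ 0  1  0  0  |    -2 ]
  [ 0  0  1  0  |     2 ]
  [ 0  0  0  1  |  -3/2 ]
r1 -> r1 − 2·r3
  [ 1  0  0  0  |     4 ]
  [ 0  1  0  0  |    -2 ]
  [ 0  0  1  0  |     2 ]
  [ 0  0  0  1  |  -3/2 ]
Reading off the last column: a = 4, b = -2, c = 2, d = -3/2.

(4, -2, 2, -3/2)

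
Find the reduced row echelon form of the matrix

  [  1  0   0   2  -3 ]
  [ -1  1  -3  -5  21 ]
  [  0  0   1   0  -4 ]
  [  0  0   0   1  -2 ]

r2 ← r2 + r1
  [ 1  0   0   2  -3 ]
  [ 0  1  -3  -3  18 ]
  [ 0  0   1   0  -4 ]
  [ 0  0   0   1  -2 ]
r2 ← r2 + 3·r4
  [ 1  0   0  2  -3 ]
  [ 0  1  -3  0  12 ]
  [ 0  0   1  0  -4 ]
  [ 0  0   0  1  -2 ]
r1 ← r1 − 2·r4
  [ 1  0   0  0   1 ]
  [ 0  1  -3  0  12 ]
  [ 0  0   1  0  -4 ]
  [ 0  0   0  1  -2 ]
r2 ← r2 + 3·r3
  [ 1  0  0  0   1 ]
  [ 0  1  0  0   0 ]
  [ 0  0  1  0  -4 ]
  [ 0  0  0  1  -2 ]

[[1, 0, 0, 0, 1], [0, 1, 0, 0, 0], [0, 0, 1, 0, -4], [0, 0, 0, 1, -2]]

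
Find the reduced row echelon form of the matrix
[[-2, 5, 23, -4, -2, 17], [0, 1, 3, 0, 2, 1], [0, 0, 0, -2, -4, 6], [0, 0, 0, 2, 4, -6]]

Multiply r1 by -1/2.
  [ 1  -5/2  -23/2   2   1  -17/2 ]
  [ 0     1      3   0   2      1 ]
  [ 0     0      0  -2  -4      6 ]
  [ 0     0      0   2   4     -6 ]
Multiply r3 by -1/2.
  [ 1  -5/2  -23/2  2  1  -17/2 ]
  [ 0     1      3  0  2      1 ]
  [ 0     0      0  1  2     -3 ]
  [ 0     0      0  2  4     -6 ]
Subtract 2 times r3 from r4.
  [ 1  -5/2  -23/2  2  1  -17/2 ]
  [ 0     1      3  0  2      1 ]
  [ 0     0      0  1  2     -3 ]
  [ 0     0      0  0  0      0 ]
Subtract 2 times r3 from r1.
  [ 1  -5/2  -23/2  0  -3  -5/2 ]
  [ 0     1      3  0   2     1 ]
  [ 0     0      0  1   2    -3 ]
  [ 0     0      0  0   0     0 ]
Add 5/2 times r2 to r1.
  [ 1  0  -4  0  2   0 ]
  [ 0  1   3  0  2   1 ]
  [ 0  0   0  1  2  -3 ]
  [ 0  0   0  0  0   0 ]

[[1, 0, -4, 0, 2, 0], [0, 1, 3, 0, 2, 1], [0, 0, 0, 1, 2, -3], [0, 0, 0, 0, 0, 0]]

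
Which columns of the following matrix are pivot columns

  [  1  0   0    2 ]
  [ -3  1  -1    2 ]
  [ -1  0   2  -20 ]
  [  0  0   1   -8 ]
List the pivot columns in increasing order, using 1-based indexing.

1, 2, 3, 4

R2 -> R2 + 3·R1
  [  1  0   0    2 ]
  [  0  1  -1    8 ]
  [ -1  0   2  -20 ]
  [  0  0   1   -8 ]
R3 -> R3 + R1
  [ 1  0   0    2 ]
  [ 0  1  -1    8 ]
  [ 0  0   2  -18 ]
  [ 0  0   1   -8 ]
R3 -> 1/2·R3
  [ 1  0   0   2 ]
  [ 0  1  -1   8 ]
  [ 0  0   1  -9 ]
  [ 0  0   1  -8 ]
R4 -> R4 − R3
  [ 1  0   0   2 ]
  [ 0  1  -1   8 ]
  [ 0  0   1  -9 ]
  [ 0  0   0   1 ]
R3 -> R3 + 9·R4
  [ 1  0   0  2 ]
  [ 0  1  -1  8 ]
  [ 0  0   1  0 ]
  [ 0  0   0  1 ]
R2 -> R2 − 8·R4
  [ 1  0   0  2 ]
  [ 0  1  -1  0 ]
  [ 0  0   1  0 ]
  [ 0  0   0  1 ]
R1 -> R1 − 2·R4
  [ 1  0   0  0 ]
  [ 0  1  -1  0 ]
  [ 0  0   1  0 ]
  [ 0  0   0  1 ]
R2 -> R2 + R3
  [ 1  0  0  0 ]
  [ 0  1  0  0 ]
  [ 0  0  1  0 ]
  [ 0  0  0  1 ]
Pivot columns are the columns containing a leading 1.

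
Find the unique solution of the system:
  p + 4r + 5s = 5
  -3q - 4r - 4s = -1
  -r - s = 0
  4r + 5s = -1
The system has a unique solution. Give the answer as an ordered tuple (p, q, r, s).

Form the augmented matrix and row-reduce:
  [ 1   0   4   5  |   5 ]
  [ 0  -3  -4  -4  |  -1 ]
  [ 0   0  -1  -1  |   0 ]
  [ 0   0   4   5  |  -1 ]
ρ2 ← -1/3·ρ2
  [ 1  0    4    5  |    5 ]
  [ 0  1  4/3  4/3  |  1/3 ]
  [ 0  0   -1   -1  |    0 ]
  [ 0  0    4    5  |   -1 ]
ρ3 ← -1·ρ3
  [ 1  0    4    5  |    5 ]
  [ 0  1  4/3  4/3  |  1/3 ]
  [ 0  0    1    1  |    0 ]
  [ 0  0    4    5  |   -1 ]
ρ4 ← ρ4 − 4·ρ3
  [ 1  0    4    5  |    5 ]
  [ 0  1  4/3  4/3  |  1/3 ]
  [ 0  0    1    1  |    0 ]
  [ 0  0    0    1  |   -1 ]
ρ3 ← ρ3 − ρ4
  [ 1  0    4    5  |    5 ]
  [ 0  1  4/3  4/3  |  1/3 ]
  [ 0  0    1    0  |    1 ]
  [ 0  0    0    1  |   -1 ]
ρ2 ← ρ2 − 4/3·ρ4
  [ 1  0    4  5  |    5 ]
  [ 0  1  4/3  0  |  5/3 ]
  [ 0  0    1  0  |    1 ]
  [ 0  0    0  1  |   -1 ]
ρ1 ← ρ1 − 5·ρ4
  [ 1  0    4  0  |   10 ]
  [ 0  1  4/3  0  |  5/3 ]
  [ 0  0    1  0  |    1 ]
  [ 0  0    0  1  |   -1 ]
ρ2 ← ρ2 − 4/3·ρ3
  [ 1  0  4  0  |   10 ]
  [ 0  1  0  0  |  1/3 ]
  [ 0  0  1  0  |    1 ]
  [ 0  0  0  1  |   -1 ]
ρ1 ← ρ1 − 4·ρ3
  [ 1  0  0  0  |    6 ]
  [ 0  1  0  0  |  1/3 ]
  [ 0  0  1  0  |    1 ]
  [ 0  0  0  1  |   -1 ]
Reading off the last column: p = 6, q = 1/3, r = 1, s = -1.

(6, 1/3, 1, -1)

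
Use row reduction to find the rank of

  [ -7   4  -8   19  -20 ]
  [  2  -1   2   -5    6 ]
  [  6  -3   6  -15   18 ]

rank = 2

ρ1 := -1/7·ρ1
ρ2 := ρ2 − 2·ρ1
ρ3 := ρ3 − 6·ρ1
ρ2 := 7·ρ2
ρ3 := ρ3 − 3/7·ρ2
ρ1 := ρ1 + 4/7·ρ2
The reduced form has 2 nonzero rows.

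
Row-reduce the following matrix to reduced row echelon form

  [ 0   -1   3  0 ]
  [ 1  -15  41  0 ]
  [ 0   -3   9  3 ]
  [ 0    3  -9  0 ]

[[1, 0, -4, 0], [0, 1, -3, 0], [0, 0, 0, 1], [0, 0, 0, 0]]

r1 <-> r2
  [ 1  -15  41  0 ]
  [ 0   -1   3  0 ]
  [ 0   -3   9  3 ]
  [ 0    3  -9  0 ]
r2 -> -1·r2
  [ 1  -15  41  0 ]
  [ 0    1  -3  0 ]
  [ 0   -3   9  3 ]
  [ 0    3  -9  0 ]
r3 -> r3 + 3·r2
  [ 1  -15  41  0 ]
  [ 0    1  -3  0 ]
  [ 0    0   0  3 ]
  [ 0    3  -9  0 ]
r4 -> r4 − 3·r2
  [ 1  -15  41  0 ]
  [ 0    1  -3  0 ]
  [ 0    0   0  3 ]
  [ 0    0   0  0 ]
r3 -> 1/3·r3
  [ 1  -15  41  0 ]
  [ 0    1  -3  0 ]
  [ 0    0   0  1 ]
  [ 0    0   0  0 ]
r1 -> r1 + 15·r2
  [ 1  0  -4  0 ]
  [ 0  1  -3  0 ]
  [ 0  0   0  1 ]
  [ 0  0   0  0 ]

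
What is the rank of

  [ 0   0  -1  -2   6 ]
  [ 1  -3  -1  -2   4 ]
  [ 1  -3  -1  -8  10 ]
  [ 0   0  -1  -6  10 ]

rank = 3

Swap R1 and R2.
  [ 1  -3  -1  -2   4 ]
  [ 0   0  -1  -2   6 ]
  [ 1  -3  -1  -8  10 ]
  [ 0   0  -1  -6  10 ]
Subtract R1 from R3.
  [ 1  -3  -1  -2   4 ]
  [ 0   0  -1  -2   6 ]
  [ 0   0   0  -6   6 ]
  [ 0   0  -1  -6  10 ]
Multiply R2 by -1.
  [ 1  -3  -1  -2   4 ]
  [ 0   0   1   2  -6 ]
  [ 0   0   0  -6   6 ]
  [ 0   0  -1  -6  10 ]
Add R2 to R4.
  [ 1  -3  -1  -2   4 ]
  [ 0   0   1   2  -6 ]
  [ 0   0   0  -6   6 ]
  [ 0   0   0  -4   4 ]
Multiply R3 by -1/6.
  [ 1  -3  -1  -2   4 ]
  [ 0   0   1   2  -6 ]
  [ 0   0   0   1  -1 ]
  [ 0   0   0  -4   4 ]
Add 4 times R3 to R4.
  [ 1  -3  -1  -2   4 ]
  [ 0   0   1   2  -6 ]
  [ 0   0   0   1  -1 ]
  [ 0   0   0   0   0 ]
Subtract 2 times R3 from R2.
  [ 1  -3  -1  -2   4 ]
  [ 0   0   1   0  -4 ]
  [ 0   0   0   1  -1 ]
  [ 0   0   0   0   0 ]
Add 2 times R3 to R1.
  [ 1  -3  -1  0   2 ]
  [ 0   0   1  0  -4 ]
  [ 0   0   0  1  -1 ]
  [ 0   0   0  0   0 ]
Add R2 to R1.
  [ 1  -3  0  0  -2 ]
  [ 0   0  1  0  -4 ]
  [ 0   0  0  1  -1 ]
  [ 0   0  0  0   0 ]
The reduced form has 3 nonzero rows.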